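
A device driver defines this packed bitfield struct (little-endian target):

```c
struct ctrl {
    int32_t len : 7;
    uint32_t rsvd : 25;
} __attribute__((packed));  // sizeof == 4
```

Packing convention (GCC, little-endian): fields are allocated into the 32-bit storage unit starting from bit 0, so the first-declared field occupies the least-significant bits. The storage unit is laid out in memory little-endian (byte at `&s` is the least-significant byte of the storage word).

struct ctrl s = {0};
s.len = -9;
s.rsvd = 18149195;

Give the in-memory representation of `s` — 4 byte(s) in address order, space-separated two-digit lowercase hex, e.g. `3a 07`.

f7 a5 77 8a

[0+:7] len=-9 & 0x7f = 0x77; word=0x00000077
[7+:25] rsvd=18149195 & 0x1ffffff = 0x114ef4b; word=0x8a77a5f7
word = 0x8a77a5f7 → little-endian bytes:
  [0]=0xf7  [1]=0xa5  [2]=0x77  [3]=0x8a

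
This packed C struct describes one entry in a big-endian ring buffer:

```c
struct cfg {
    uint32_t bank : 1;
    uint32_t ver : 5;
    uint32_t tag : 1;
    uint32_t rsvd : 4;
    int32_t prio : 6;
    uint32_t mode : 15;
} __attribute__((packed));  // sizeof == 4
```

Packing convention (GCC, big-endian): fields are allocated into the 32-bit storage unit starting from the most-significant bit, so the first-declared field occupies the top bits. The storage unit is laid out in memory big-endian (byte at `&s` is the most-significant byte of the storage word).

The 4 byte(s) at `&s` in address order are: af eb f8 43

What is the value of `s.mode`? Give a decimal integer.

[0]=0xaf [1]=0xeb [2]=0xf8 [3]=0x43 (big-endian) → word 0xafebf843
bank [31+:1] = (word>>31) & 0x1 = 1
ver [26+:5] = (word>>26) & 0x1f = 11
tag [25+:1] = (word>>25) & 0x1 = 1
rsvd [21+:4] = (word>>21) & 0xf = 15
prio [15+:6] = (word>>15) & 0x3f = 23
mode [0+:15] = (word>>0) & 0x7fff = 30787  ←

30787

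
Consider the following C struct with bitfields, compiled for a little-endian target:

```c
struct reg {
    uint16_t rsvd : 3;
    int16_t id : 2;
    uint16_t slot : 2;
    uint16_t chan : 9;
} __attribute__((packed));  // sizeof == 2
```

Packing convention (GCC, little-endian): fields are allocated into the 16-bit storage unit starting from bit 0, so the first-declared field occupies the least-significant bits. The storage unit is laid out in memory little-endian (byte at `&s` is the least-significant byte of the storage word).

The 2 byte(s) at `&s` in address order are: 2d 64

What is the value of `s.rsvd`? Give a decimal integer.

[0]=0x2d [1]=0x64 (little-endian) → word 0x642d
rsvd:3 @ bit 0 → (0x642d>>0)&0x7 = 0x5  ←
id:2 @ bit 3 → (0x642d>>3)&0x3 = 0x1
slot:2 @ bit 5 → (0x642d>>5)&0x3 = 0x1
chan:9 @ bit 7 → (0x642d>>7)&0x1ff = 0xc8

5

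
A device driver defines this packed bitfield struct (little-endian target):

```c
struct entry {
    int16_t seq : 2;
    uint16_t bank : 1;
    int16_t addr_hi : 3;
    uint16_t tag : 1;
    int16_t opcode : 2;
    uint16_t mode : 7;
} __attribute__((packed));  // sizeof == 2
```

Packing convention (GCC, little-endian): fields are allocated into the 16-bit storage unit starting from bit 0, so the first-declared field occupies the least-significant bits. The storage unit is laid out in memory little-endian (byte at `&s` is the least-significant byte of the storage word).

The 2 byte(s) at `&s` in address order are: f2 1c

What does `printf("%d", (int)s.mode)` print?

[0]=0xf2 [1]=0x1c (little-endian) → word 0x1cf2
seq [0+:2] = (word>>0) & 0x3 = 2
bank [2+:1] = (word>>2) & 0x1 = 0
addr_hi [3+:3] = (word>>3) & 0x7 = 6
tag [6+:1] = (word>>6) & 0x1 = 1
opcode [7+:2] = (word>>7) & 0x3 = 1
mode [9+:7] = (word>>9) & 0x7f = 14  ←

14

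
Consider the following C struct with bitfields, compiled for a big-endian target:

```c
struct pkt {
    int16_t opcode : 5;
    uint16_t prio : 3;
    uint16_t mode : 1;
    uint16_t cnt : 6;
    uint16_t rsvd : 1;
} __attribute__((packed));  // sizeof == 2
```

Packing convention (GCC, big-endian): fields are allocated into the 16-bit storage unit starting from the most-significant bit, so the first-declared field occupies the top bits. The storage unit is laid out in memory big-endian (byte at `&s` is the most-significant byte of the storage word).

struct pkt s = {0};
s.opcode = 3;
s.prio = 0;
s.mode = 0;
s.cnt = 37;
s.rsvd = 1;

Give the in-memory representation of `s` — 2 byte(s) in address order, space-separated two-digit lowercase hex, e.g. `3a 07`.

18 4b

opcode (5b) val=3 bits=0x3 at bit 11: 0x1800
prio (3b) val=0 bits=0x0 at bit 8: 0x1800
mode (1b) val=0 bits=0x0 at bit 7: 0x1800
cnt (6b) val=37 bits=0x25 at bit 1: 0x184a
rsvd (1b) val=1 bits=0x1 at bit 0: 0x184b
word = 0x184b → big-endian bytes:
  [0]=0x18  [1]=0x4b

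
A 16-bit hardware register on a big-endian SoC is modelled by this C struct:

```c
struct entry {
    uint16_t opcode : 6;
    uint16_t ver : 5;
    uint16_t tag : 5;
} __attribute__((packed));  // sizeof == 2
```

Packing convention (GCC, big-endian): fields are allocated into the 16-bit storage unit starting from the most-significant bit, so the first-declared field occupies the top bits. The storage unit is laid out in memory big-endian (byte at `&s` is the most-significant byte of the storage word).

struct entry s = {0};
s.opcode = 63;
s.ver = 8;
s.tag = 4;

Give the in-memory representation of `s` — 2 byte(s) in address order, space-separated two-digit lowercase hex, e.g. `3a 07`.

[10+:6] opcode=63 & 0x3f = 0x3f; word=0xfc00
[5+:5] ver=8 & 0x1f = 0x8; word=0xfd00
[0+:5] tag=4 & 0x1f = 0x4; word=0xfd04
word = 0xfd04 → big-endian bytes:
  [0]=0xfd  [1]=0x04

fd 04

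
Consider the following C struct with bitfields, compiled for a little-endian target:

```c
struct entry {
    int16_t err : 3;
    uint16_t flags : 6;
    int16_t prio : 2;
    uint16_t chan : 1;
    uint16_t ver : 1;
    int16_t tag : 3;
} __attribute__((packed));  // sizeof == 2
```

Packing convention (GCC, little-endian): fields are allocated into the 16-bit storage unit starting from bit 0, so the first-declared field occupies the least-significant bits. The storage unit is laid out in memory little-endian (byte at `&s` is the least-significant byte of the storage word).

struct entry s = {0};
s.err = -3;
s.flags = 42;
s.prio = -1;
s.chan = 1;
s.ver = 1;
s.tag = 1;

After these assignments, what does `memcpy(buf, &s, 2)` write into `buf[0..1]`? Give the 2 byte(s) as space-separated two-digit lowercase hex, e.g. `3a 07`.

err:3 = -3 → 0x5 << 0 → word 0x0005
flags:6 = 42 → 0x2a << 3 → word 0x0155
prio:2 = -1 → 0x3 << 9 → word 0x0755
chan:1 = 1 → 0x1 << 11 → word 0x0f55
ver:1 = 1 → 0x1 << 12 → word 0x1f55
tag:3 = 1 → 0x1 << 13 → word 0x3f55
word = 0x3f55 → little-endian bytes:
  [0]=0x55  [1]=0x3f

55 3f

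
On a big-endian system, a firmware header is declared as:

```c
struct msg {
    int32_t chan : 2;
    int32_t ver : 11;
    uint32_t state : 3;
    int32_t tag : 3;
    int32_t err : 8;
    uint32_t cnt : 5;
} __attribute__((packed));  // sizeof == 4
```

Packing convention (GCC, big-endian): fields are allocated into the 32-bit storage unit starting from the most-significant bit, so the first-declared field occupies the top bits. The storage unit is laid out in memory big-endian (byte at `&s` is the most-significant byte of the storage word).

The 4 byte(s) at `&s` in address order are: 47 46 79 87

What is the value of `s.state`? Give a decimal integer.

[0]=0x47 [1]=0x46 [2]=0x79 [3]=0x87 (big-endian) → word 0x47467987
chan [30+:2] = (word>>30) & 0x3 = 1
ver [19+:11] = (word>>19) & 0x7ff = 232
state [16+:3] = (word>>16) & 0x7 = 6  ←
tag [13+:3] = (word>>13) & 0x7 = 3
err [5+:8] = (word>>5) & 0xff = 204
cnt [0+:5] = (word>>0) & 0x1f = 7

6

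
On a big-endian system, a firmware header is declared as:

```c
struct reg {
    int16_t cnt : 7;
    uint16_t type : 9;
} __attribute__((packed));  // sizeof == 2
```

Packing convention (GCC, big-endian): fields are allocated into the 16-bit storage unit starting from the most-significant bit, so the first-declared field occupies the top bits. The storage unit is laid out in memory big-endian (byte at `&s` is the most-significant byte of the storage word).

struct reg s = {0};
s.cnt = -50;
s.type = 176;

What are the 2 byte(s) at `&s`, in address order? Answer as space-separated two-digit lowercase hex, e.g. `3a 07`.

cnt:7 = -50 → 0x4e << 9 → word 0x9c00
type:9 = 176 → 0xb0 << 0 → word 0x9cb0
word = 0x9cb0 → big-endian bytes:
  [0]=0x9c  [1]=0xb0

9c b0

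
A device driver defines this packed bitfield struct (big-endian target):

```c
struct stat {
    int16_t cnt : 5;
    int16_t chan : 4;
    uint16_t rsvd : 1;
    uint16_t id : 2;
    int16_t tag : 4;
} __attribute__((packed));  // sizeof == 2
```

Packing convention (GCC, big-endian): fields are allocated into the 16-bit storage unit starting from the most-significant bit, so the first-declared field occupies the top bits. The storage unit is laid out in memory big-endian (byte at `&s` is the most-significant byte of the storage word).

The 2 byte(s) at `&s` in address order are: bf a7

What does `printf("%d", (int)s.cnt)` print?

[0]=0xbf [1]=0xa7 (big-endian) → word 0xbfa7
cnt [11+:5] = (word>>11) & 0x1f = 23  ←
chan [7+:4] = (word>>7) & 0xf = 15
rsvd [6+:1] = (word>>6) & 0x1 = 0
id [4+:2] = (word>>4) & 0x3 = 2
tag [0+:4] = (word>>0) & 0xf = 7
cnt signed 5b, MSB=1: 23 - 32 = -9

-9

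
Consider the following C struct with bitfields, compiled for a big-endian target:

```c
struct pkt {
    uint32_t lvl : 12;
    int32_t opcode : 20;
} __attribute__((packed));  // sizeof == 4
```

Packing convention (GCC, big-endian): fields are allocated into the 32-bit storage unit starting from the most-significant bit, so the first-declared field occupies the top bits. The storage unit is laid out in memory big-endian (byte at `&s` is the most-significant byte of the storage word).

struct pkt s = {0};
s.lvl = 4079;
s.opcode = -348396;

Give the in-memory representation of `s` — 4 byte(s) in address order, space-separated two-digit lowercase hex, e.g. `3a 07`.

lvl:12 = 4079 → 0xfef << 20 → word 0xfef00000
opcode:20 = -348396 → 0xaaf14 << 0 → word 0xfefaaf14
word = 0xfefaaf14 → big-endian bytes:
  [0]=0xfe  [1]=0xfa  [2]=0xaf  [3]=0x14

fe fa af 14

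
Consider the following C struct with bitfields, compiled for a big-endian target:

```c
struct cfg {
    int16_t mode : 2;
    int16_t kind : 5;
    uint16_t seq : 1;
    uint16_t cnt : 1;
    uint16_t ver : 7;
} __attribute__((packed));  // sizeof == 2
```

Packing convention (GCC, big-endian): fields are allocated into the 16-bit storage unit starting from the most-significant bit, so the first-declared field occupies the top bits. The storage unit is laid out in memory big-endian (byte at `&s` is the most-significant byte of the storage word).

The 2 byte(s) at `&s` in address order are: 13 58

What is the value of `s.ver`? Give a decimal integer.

[0]=0x13 [1]=0x58 (big-endian) → word 0x1358
mode:2 @ bit 14 → (0x1358>>14)&0x3 = 0x0
kind:5 @ bit 9 → (0x1358>>9)&0x1f = 0x9
seq:1 @ bit 8 → (0x1358>>8)&0x1 = 0x1
cnt:1 @ bit 7 → (0x1358>>7)&0x1 = 0x0
ver:7 @ bit 0 → (0x1358>>0)&0x7f = 0x58  ←

88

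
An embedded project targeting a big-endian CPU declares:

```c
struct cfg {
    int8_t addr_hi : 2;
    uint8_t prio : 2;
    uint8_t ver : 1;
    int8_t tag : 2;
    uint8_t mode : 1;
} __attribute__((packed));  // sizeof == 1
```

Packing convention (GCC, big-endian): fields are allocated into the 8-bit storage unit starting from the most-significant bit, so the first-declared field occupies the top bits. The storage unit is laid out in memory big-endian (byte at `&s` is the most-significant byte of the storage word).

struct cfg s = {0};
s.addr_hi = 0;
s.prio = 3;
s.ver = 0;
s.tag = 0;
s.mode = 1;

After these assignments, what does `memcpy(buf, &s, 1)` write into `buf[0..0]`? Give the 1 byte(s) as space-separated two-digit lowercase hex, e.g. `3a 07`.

31

addr_hi:2 = 0 → 0x0 << 6 → word 0x00
prio:2 = 3 → 0x3 << 4 → word 0x30
ver:1 = 0 → 0x0 << 3 → word 0x30
tag:2 = 0 → 0x0 << 1 → word 0x30
mode:1 = 1 → 0x1 << 0 → word 0x31
word = 0x31 → big-endian bytes:
  [0]=0x31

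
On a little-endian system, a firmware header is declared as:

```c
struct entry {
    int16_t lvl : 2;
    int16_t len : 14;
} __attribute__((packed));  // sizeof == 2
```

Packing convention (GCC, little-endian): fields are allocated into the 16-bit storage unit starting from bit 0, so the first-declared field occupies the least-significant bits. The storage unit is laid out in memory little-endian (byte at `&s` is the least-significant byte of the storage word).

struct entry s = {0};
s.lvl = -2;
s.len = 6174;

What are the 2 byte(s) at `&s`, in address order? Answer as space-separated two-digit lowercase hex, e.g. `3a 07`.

7a 60

lvl (2b) val=-2 bits=0x2 at bit 0: 0x0002
len (14b) val=6174 bits=0x181e at bit 2: 0x607a
word = 0x607a → little-endian bytes:
  [0]=0x7a  [1]=0x60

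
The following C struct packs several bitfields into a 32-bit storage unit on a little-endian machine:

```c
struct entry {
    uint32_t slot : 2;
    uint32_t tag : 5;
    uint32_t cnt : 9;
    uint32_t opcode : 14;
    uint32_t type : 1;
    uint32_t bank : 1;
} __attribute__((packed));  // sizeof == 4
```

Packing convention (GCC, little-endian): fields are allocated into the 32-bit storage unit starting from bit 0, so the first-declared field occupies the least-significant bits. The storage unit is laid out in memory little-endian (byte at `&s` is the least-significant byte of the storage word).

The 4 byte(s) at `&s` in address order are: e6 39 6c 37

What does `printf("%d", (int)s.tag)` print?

[0]=0xe6 [1]=0x39 [2]=0x6c [3]=0x37 (little-endian) → word 0x376c39e6
slot [0+:2] = (word>>0) & 0x3 = 2
tag [2+:5] = (word>>2) & 0x1f = 25  ←
cnt [7+:9] = (word>>7) & 0x1ff = 115
opcode [16+:14] = (word>>16) & 0x3fff = 14188
type [30+:1] = (word>>30) & 0x1 = 0
bank [31+:1] = (word>>31) & 0x1 = 0

25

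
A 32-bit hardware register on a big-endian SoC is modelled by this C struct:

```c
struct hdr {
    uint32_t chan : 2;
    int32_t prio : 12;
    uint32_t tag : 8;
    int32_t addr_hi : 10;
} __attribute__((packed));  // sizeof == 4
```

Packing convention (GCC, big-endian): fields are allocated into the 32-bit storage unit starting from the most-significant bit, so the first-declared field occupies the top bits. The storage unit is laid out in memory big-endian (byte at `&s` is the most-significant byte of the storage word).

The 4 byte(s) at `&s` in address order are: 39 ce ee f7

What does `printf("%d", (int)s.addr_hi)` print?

-265

[0]=0x39 [1]=0xce [2]=0xee [3]=0xf7 (big-endian) → word 0x39ceeef7
chan [30+:2] = (word>>30) & 0x3 = 0
prio [18+:12] = (word>>18) & 0xfff = 3699
tag [10+:8] = (word>>10) & 0xff = 187
addr_hi [0+:10] = (word>>0) & 0x3ff = 759  ←
addr_hi signed 10b, MSB=1: 759 - 1024 = -265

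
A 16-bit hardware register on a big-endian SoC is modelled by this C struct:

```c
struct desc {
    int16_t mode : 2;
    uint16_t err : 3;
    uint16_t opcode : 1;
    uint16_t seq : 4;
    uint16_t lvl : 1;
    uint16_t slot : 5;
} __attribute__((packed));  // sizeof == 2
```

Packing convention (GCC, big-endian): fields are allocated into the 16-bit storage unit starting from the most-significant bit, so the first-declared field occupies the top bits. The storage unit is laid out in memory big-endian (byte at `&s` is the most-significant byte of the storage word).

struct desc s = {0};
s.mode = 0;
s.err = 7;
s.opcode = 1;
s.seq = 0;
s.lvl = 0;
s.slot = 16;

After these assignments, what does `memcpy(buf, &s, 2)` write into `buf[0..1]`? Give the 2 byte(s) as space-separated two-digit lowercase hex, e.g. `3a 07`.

mode (2b) val=0 bits=0x0 at bit 14: 0x0000
err (3b) val=7 bits=0x7 at bit 11: 0x3800
opcode (1b) val=1 bits=0x1 at bit 10: 0x3c00
seq (4b) val=0 bits=0x0 at bit 6: 0x3c00
lvl (1b) val=0 bits=0x0 at bit 5: 0x3c00
slot (5b) val=16 bits=0x10 at bit 0: 0x3c10
word = 0x3c10 → big-endian bytes:
  [0]=0x3c  [1]=0x10

3c 10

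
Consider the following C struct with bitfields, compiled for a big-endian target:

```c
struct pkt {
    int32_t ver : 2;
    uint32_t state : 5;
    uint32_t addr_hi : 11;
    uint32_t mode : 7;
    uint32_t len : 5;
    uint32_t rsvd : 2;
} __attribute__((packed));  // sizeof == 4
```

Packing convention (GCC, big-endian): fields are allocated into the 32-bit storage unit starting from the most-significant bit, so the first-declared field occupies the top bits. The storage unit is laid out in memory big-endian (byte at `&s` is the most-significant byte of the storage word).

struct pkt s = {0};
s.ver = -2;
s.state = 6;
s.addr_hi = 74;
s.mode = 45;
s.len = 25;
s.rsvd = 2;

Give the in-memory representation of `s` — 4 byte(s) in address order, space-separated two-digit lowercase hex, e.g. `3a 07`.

[30+:2] ver=-2 & 0x3 = 0x2; word=0x80000000
[25+:5] state=6 & 0x1f = 0x6; word=0x8c000000
[14+:11] addr_hi=74 & 0x7ff = 0x4a; word=0x8c128000
[7+:7] mode=45 & 0x7f = 0x2d; word=0x8c129680
[2+:5] len=25 & 0x1f = 0x19; word=0x8c1296e4
[0+:2] rsvd=2 & 0x3 = 0x2; word=0x8c1296e6
word = 0x8c1296e6 → big-endian bytes:
  [0]=0x8c  [1]=0x12  [2]=0x96  [3]=0xe6

8c 12 96 e6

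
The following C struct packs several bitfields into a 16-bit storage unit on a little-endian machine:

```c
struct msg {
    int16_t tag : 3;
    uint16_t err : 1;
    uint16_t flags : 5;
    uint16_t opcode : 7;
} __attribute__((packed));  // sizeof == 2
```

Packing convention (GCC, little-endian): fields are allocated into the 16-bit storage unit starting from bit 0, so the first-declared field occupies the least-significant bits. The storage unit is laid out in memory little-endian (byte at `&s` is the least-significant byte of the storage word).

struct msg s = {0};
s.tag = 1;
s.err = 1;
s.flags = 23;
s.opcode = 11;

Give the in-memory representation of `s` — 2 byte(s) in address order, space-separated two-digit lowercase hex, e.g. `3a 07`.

tag (3b) val=1 bits=0x1 at bit 0: 0x0001
err (1b) val=1 bits=0x1 at bit 3: 0x0009
flags (5b) val=23 bits=0x17 at bit 4: 0x0179
opcode (7b) val=11 bits=0xb at bit 9: 0x1779
word = 0x1779 → little-endian bytes:
  [0]=0x79  [1]=0x17

79 17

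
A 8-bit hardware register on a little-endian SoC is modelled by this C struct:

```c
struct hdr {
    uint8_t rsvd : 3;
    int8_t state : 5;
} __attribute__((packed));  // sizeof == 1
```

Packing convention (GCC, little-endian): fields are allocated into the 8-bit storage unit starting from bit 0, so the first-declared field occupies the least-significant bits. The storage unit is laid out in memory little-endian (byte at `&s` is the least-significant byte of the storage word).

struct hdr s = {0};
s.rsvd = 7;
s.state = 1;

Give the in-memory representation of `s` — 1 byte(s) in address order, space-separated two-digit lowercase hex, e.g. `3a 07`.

[0+:3] rsvd=7 & 0x7 = 0x7; word=0x07
[3+:5] state=1 & 0x1f = 0x1; word=0x0f
word = 0x0f → little-endian bytes:
  [0]=0x0f

0f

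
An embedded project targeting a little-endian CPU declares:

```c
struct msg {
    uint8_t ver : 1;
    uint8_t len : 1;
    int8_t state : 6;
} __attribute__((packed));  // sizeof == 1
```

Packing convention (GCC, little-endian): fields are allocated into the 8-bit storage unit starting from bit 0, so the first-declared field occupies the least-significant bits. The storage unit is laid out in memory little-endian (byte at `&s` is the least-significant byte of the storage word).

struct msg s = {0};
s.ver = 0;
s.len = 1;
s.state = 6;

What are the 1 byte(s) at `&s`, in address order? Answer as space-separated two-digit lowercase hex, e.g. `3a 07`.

1a

[0+:1] ver=0 & 0x1 = 0x0; word=0x00
[1+:1] len=1 & 0x1 = 0x1; word=0x02
[2+:6] state=6 & 0x3f = 0x6; word=0x1a
word = 0x1a → little-endian bytes:
  [0]=0x1a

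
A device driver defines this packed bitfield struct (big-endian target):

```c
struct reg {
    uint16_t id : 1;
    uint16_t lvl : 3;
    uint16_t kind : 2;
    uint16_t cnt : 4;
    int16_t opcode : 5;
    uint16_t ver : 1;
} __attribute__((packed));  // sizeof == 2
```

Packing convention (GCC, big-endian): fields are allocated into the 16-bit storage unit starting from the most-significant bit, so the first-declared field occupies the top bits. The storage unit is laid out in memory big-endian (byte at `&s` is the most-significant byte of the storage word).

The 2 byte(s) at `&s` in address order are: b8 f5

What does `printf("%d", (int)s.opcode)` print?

[0]=0xb8 [1]=0xf5 (big-endian) → word 0xb8f5
id [15+:1] = (word>>15) & 0x1 = 1
lvl [12+:3] = (word>>12) & 0x7 = 3
kind [10+:2] = (word>>10) & 0x3 = 2
cnt [6+:4] = (word>>6) & 0xf = 3
opcode [1+:5] = (word>>1) & 0x1f = 26  ←
ver [0+:1] = (word>>0) & 0x1 = 1
opcode signed 5b, MSB=1: 26 - 32 = -6

-6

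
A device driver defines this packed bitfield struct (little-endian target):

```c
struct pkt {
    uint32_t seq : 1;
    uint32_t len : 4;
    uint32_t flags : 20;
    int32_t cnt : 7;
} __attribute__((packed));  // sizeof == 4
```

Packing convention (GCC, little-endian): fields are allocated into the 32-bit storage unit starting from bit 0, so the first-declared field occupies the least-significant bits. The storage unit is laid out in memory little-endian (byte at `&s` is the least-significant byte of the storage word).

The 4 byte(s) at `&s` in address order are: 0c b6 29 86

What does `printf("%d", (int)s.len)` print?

6

[0]=0x0c [1]=0xb6 [2]=0x29 [3]=0x86 (little-endian) → word 0x8629b60c
seq:1 @ bit 0 → (0x8629b60c>>0)&0x1 = 0x0
len:4 @ bit 1 → (0x8629b60c>>1)&0xf = 0x6  ←
flags:20 @ bit 5 → (0x8629b60c>>5)&0xfffff = 0x14db0
cnt:7 @ bit 25 → (0x8629b60c>>25)&0x7f = 0x43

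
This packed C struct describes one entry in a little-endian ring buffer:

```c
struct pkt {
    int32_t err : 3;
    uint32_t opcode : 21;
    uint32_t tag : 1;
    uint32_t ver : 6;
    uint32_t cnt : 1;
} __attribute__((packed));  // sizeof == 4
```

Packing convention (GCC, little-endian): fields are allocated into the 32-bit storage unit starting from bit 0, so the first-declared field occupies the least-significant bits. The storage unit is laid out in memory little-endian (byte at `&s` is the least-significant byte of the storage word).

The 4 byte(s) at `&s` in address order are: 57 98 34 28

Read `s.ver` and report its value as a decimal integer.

20

[0]=0x57 [1]=0x98 [2]=0x34 [3]=0x28 (little-endian) → word 0x28349857
err [0+:3] = (word>>0) & 0x7 = 7
opcode [3+:21] = (word>>3) & 0x1fffff = 430858
tag [24+:1] = (word>>24) & 0x1 = 0
ver [25+:6] = (word>>25) & 0x3f = 20  ←
cnt [31+:1] = (word>>31) & 0x1 = 0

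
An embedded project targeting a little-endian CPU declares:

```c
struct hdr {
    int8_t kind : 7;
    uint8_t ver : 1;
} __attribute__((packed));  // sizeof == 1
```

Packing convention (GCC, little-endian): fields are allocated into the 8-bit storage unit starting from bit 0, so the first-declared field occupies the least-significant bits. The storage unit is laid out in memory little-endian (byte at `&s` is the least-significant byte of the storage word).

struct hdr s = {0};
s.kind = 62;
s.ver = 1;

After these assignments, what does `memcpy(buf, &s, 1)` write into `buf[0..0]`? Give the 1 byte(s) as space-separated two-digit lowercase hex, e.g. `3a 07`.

be

kind (7b) val=62 bits=0x3e at bit 0: 0x3e
ver (1b) val=1 bits=0x1 at bit 7: 0xbe
word = 0xbe → little-endian bytes:
  [0]=0xbe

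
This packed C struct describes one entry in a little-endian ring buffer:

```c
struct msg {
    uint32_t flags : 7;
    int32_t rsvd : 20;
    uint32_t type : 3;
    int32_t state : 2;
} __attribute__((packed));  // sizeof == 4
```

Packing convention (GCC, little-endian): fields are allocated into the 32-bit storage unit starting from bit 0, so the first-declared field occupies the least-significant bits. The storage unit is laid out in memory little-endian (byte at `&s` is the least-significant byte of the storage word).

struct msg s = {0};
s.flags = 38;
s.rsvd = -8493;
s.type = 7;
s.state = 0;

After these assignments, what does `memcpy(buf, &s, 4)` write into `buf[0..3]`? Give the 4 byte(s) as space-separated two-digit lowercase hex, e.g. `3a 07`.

flags:7 = 38 → 0x26 << 0 → word 0x00000026
rsvd:20 = -8493 → 0xfded3 << 7 → word 0x07ef69a6
type:3 = 7 → 0x7 << 27 → word 0x3fef69a6
state:2 = 0 → 0x0 << 30 → word 0x3fef69a6
word = 0x3fef69a6 → little-endian bytes:
  [0]=0xa6  [1]=0x69  [2]=0xef  [3]=0x3f

a6 69 ef 3f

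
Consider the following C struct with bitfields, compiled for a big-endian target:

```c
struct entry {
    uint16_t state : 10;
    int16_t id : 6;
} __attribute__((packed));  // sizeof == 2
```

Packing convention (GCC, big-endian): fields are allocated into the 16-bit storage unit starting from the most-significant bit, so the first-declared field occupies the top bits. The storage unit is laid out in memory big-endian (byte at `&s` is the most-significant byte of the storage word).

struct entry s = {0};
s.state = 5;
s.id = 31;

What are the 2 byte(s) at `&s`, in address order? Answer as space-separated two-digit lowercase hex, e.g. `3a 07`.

01 5f

state:10 = 5 → 0x5 << 6 → word 0x0140
id:6 = 31 → 0x1f << 0 → word 0x015f
word = 0x015f → big-endian bytes:
  [0]=0x01  [1]=0x5f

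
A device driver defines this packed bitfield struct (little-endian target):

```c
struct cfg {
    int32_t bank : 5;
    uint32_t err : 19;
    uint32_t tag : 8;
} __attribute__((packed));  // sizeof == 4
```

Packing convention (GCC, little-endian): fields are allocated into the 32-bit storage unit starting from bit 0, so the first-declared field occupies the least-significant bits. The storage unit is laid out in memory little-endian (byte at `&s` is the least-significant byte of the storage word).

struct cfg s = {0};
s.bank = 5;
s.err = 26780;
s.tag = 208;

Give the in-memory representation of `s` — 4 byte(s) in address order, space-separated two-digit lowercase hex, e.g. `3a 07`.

85 13 0d d0

[0+:5] bank=5 & 0x1f = 0x5; word=0x00000005
[5+:19] err=26780 & 0x7ffff = 0x689c; word=0x000d1385
[24+:8] tag=208 & 0xff = 0xd0; word=0xd00d1385
word = 0xd00d1385 → little-endian bytes:
  [0]=0x85  [1]=0x13  [2]=0x0d  [3]=0xd0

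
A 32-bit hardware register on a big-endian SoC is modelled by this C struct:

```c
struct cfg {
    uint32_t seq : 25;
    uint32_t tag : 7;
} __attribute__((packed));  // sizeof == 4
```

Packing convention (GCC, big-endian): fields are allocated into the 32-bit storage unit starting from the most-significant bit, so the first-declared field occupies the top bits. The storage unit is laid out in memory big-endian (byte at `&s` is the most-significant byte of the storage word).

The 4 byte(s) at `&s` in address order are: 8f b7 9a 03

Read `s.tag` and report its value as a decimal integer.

[0]=0x8f [1]=0xb7 [2]=0x9a [3]=0x03 (big-endian) → word 0x8fb79a03
seq [7+:25] = (word>>7) & 0x1ffffff = 18837300
tag [0+:7] = (word>>0) & 0x7f = 3  ←

3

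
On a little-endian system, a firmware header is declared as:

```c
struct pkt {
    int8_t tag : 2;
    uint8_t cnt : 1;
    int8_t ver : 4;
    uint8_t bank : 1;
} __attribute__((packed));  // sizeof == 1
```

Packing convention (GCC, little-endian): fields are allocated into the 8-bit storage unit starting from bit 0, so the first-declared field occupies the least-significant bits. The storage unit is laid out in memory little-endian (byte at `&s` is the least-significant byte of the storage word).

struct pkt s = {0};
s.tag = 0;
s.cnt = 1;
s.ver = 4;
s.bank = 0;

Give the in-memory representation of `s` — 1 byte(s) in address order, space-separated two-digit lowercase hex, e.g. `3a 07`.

24

tag (2b) val=0 bits=0x0 at bit 0: 0x00
cnt (1b) val=1 bits=0x1 at bit 2: 0x04
ver (4b) val=4 bits=0x4 at bit 3: 0x24
bank (1b) val=0 bits=0x0 at bit 7: 0x24
word = 0x24 → little-endian bytes:
  [0]=0x24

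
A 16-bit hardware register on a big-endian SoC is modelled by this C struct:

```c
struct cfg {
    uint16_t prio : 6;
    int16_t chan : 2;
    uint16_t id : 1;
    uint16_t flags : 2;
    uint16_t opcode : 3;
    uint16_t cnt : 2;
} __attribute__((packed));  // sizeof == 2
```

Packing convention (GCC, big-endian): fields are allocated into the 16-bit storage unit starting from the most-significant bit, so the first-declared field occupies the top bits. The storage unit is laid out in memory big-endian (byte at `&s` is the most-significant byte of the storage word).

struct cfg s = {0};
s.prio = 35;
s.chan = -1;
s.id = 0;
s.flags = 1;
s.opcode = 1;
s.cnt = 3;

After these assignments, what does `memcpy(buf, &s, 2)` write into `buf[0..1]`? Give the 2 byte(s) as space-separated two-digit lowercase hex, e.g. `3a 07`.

[10+:6] prio=35 & 0x3f = 0x23; word=0x8c00
[8+:2] chan=-1 & 0x3 = 0x3; word=0x8f00
[7+:1] id=0 & 0x1 = 0x0; word=0x8f00
[5+:2] flags=1 & 0x3 = 0x1; word=0x8f20
[2+:3] opcode=1 & 0x7 = 0x1; word=0x8f24
[0+:2] cnt=3 & 0x3 = 0x3; word=0x8f27
word = 0x8f27 → big-endian bytes:
  [0]=0x8f  [1]=0x27

8f 27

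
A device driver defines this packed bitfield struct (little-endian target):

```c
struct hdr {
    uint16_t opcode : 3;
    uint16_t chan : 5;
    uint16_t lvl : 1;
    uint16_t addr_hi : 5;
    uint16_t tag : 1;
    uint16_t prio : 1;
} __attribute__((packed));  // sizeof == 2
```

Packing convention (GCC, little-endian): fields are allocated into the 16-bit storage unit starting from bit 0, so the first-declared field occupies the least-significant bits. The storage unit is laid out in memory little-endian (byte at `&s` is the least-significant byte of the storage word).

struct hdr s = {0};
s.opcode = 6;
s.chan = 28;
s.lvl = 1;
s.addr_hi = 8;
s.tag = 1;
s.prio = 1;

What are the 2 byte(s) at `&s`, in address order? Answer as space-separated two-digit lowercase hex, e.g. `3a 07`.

opcode:3 = 6 → 0x6 << 0 → word 0x0006
chan:5 = 28 → 0x1c << 3 → word 0x00e6
lvl:1 = 1 → 0x1 << 8 → word 0x01e6
addr_hi:5 = 8 → 0x8 << 9 → word 0x11e6
tag:1 = 1 → 0x1 << 14 → word 0x51e6
prio:1 = 1 → 0x1 << 15 → word 0xd1e6
word = 0xd1e6 → little-endian bytes:
  [0]=0xe6  [1]=0xd1

e6 d1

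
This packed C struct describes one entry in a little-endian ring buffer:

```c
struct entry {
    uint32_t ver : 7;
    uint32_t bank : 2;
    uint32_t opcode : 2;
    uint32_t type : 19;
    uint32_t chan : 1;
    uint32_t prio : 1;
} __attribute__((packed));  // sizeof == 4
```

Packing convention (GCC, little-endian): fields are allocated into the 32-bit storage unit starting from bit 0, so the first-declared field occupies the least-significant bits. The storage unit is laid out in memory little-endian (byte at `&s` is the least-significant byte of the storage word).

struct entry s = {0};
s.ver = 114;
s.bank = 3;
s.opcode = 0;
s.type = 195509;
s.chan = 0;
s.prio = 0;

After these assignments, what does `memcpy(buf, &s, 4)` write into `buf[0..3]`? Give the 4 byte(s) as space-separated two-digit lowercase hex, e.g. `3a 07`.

ver (7b) val=114 bits=0x72 at bit 0: 0x00000072
bank (2b) val=3 bits=0x3 at bit 7: 0x000001f2
opcode (2b) val=0 bits=0x0 at bit 9: 0x000001f2
type (19b) val=195509 bits=0x2fbb5 at bit 11: 0x17dda9f2
chan (1b) val=0 bits=0x0 at bit 30: 0x17dda9f2
prio (1b) val=0 bits=0x0 at bit 31: 0x17dda9f2
word = 0x17dda9f2 → little-endian bytes:
  [0]=0xf2  [1]=0xa9  [2]=0xdd  [3]=0x17

f2 a9 dd 17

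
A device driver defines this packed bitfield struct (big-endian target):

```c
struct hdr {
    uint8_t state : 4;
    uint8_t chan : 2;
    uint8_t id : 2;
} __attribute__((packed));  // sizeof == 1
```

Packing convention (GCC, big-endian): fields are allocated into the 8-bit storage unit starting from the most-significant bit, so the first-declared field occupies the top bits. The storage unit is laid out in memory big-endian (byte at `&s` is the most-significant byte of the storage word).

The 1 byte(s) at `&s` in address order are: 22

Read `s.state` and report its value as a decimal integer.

2

[0]=0x22 (big-endian) → word 0x22
state [4+:4] = (word>>4) & 0xf = 2  ←
chan [2+:2] = (word>>2) & 0x3 = 0
id [0+:2] = (word>>0) & 0x3 = 2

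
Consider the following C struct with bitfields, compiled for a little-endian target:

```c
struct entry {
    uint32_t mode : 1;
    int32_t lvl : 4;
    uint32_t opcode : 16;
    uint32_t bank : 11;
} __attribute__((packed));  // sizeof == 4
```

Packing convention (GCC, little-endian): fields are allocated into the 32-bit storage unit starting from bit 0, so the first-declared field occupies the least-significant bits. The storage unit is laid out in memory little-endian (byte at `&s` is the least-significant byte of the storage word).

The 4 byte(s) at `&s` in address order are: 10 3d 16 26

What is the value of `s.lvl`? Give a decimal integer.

[0]=0x10 [1]=0x3d [2]=0x16 [3]=0x26 (little-endian) → word 0x26163d10
mode:1 @ bit 0 → (0x26163d10>>0)&0x1 = 0x0
lvl:4 @ bit 1 → (0x26163d10>>1)&0xf = 0x8  ←
opcode:16 @ bit 5 → (0x26163d10>>5)&0xffff = 0xb1e8
bank:11 @ bit 21 → (0x26163d10>>21)&0x7ff = 0x130
lvl signed 4b, MSB=1: 8 - 16 = -8

-8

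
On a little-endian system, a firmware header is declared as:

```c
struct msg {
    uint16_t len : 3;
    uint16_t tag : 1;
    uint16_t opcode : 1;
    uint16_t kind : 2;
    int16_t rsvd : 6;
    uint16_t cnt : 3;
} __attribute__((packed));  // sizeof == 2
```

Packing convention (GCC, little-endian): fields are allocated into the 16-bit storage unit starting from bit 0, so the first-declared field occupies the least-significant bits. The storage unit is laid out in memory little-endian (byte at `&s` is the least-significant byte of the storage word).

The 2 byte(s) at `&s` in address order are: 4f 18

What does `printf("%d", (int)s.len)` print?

7

[0]=0x4f [1]=0x18 (little-endian) → word 0x184f
len [0+:3] = (word>>0) & 0x7 = 7  ←
tag [3+:1] = (word>>3) & 0x1 = 1
opcode [4+:1] = (word>>4) & 0x1 = 0
kind [5+:2] = (word>>5) & 0x3 = 2
rsvd [7+:6] = (word>>7) & 0x3f = 48
cnt [13+:3] = (word>>13) & 0x7 = 0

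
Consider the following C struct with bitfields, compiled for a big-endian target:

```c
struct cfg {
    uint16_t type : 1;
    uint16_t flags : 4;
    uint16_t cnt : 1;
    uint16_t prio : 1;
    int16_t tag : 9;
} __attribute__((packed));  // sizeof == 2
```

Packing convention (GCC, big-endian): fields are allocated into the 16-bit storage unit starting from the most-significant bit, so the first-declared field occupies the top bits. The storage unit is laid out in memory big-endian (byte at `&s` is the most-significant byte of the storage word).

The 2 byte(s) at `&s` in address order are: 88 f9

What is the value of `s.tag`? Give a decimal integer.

249

[0]=0x88 [1]=0xf9 (big-endian) → word 0x88f9
type [15+:1] = (word>>15) & 0x1 = 1
flags [11+:4] = (word>>11) & 0xf = 1
cnt [10+:1] = (word>>10) & 0x1 = 0
prio [9+:1] = (word>>9) & 0x1 = 0
tag [0+:9] = (word>>0) & 0x1ff = 249  ←
tag signed 9b, MSB=0: value = 249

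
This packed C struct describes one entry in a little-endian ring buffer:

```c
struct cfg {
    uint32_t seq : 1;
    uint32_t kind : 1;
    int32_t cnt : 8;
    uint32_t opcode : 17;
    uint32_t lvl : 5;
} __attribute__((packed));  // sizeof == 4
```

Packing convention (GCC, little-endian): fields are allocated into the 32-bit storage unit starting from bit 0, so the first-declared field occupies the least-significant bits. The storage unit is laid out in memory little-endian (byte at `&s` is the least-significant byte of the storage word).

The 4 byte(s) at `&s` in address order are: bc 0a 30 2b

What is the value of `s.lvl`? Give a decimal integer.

5

[0]=0xbc [1]=0x0a [2]=0x30 [3]=0x2b (little-endian) → word 0x2b300abc
seq [0+:1] = (word>>0) & 0x1 = 0
kind [1+:1] = (word>>1) & 0x1 = 0
cnt [2+:8] = (word>>2) & 0xff = 175
opcode [10+:17] = (word>>10) & 0x1ffff = 52226
lvl [27+:5] = (word>>27) & 0x1f = 5  ←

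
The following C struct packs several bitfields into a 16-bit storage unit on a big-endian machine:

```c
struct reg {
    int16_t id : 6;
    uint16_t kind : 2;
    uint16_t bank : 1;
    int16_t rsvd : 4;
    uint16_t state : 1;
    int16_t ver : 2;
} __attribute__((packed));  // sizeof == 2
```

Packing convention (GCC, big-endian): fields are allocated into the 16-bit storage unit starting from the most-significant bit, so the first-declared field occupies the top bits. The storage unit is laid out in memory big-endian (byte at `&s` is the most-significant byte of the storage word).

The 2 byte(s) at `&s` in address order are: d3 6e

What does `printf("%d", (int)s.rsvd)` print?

[0]=0xd3 [1]=0x6e (big-endian) → word 0xd36e
id:6 @ bit 10 → (0xd36e>>10)&0x3f = 0x34
kind:2 @ bit 8 → (0xd36e>>8)&0x3 = 0x3
bank:1 @ bit 7 → (0xd36e>>7)&0x1 = 0x0
rsvd:4 @ bit 3 → (0xd36e>>3)&0xf = 0xd  ←
state:1 @ bit 2 → (0xd36e>>2)&0x1 = 0x1
ver:2 @ bit 0 → (0xd36e>>0)&0x3 = 0x2
rsvd signed 4b, MSB=1: 13 - 16 = -3

-3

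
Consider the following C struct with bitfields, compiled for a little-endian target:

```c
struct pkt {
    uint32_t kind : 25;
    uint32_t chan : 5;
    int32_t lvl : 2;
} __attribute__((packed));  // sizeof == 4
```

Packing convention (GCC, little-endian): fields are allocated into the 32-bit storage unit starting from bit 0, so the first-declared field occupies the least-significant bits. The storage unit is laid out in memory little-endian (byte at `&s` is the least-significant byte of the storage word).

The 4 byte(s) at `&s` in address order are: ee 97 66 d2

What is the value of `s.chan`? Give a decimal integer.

9

[0]=0xee [1]=0x97 [2]=0x66 [3]=0xd2 (little-endian) → word 0xd26697ee
kind [0+:25] = (word>>0) & 0x1ffffff = 6723566
chan [25+:5] = (word>>25) & 0x1f = 9  ←
lvl [30+:2] = (word>>30) & 0x3 = 3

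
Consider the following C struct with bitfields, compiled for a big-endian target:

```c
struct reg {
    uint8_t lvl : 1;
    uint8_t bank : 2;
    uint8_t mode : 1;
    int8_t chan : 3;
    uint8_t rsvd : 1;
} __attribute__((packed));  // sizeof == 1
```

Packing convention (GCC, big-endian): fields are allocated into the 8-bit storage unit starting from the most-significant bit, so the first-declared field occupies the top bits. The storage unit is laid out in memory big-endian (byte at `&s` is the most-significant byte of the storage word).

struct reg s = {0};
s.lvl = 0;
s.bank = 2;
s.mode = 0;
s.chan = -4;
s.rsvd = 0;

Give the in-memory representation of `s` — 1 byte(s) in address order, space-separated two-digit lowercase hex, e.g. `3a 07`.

48

lvl (1b) val=0 bits=0x0 at bit 7: 0x00
bank (2b) val=2 bits=0x2 at bit 5: 0x40
mode (1b) val=0 bits=0x0 at bit 4: 0x40
chan (3b) val=-4 bits=0x4 at bit 1: 0x48
rsvd (1b) val=0 bits=0x0 at bit 0: 0x48
word = 0x48 → big-endian bytes:
  [0]=0x48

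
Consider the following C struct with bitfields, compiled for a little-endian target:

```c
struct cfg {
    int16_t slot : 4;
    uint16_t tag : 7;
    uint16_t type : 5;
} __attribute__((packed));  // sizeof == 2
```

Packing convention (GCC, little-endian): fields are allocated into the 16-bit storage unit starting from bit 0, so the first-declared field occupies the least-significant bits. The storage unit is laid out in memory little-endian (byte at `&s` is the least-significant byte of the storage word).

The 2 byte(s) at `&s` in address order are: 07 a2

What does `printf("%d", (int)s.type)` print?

[0]=0x07 [1]=0xa2 (little-endian) → word 0xa207
slot [0+:4] = (word>>0) & 0xf = 7
tag [4+:7] = (word>>4) & 0x7f = 32
type [11+:5] = (word>>11) & 0x1f = 20  ←

20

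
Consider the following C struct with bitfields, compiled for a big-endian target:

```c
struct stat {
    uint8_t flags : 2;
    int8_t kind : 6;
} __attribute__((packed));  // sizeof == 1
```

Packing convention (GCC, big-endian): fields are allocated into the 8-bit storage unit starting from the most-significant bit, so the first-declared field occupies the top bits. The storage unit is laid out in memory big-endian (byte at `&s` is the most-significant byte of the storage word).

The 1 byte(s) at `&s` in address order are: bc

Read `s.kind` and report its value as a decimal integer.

[0]=0xbc (big-endian) → word 0xbc
flags [6+:2] = (word>>6) & 0x3 = 2
kind [0+:6] = (word>>0) & 0x3f = 60  ←
kind signed 6b, MSB=1: 60 - 64 = -4

-4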